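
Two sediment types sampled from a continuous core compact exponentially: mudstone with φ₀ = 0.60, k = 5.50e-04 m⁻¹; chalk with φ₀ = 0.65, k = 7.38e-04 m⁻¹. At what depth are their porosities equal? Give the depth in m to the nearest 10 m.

Working in km (1 km = 1000 m; k in km⁻¹ = k in m⁻¹ × 1000):
Set φ₀ₐ e^(−kₐd) = φ₀ᵦ e^(−kᵦd) ⇒ ln(φ₀ₐ/φ₀ᵦ) = (kₐ − kᵦ)·d
d = ln(0.6/0.65) / (0.55 − 0.738) = -0.0800 / -0.188 = 0.426 km

430 m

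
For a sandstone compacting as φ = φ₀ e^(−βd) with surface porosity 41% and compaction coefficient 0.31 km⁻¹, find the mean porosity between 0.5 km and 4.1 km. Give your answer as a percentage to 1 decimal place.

⟨φ⟩ = (1/(d₂−d₁)) ∫ φ₀ e^(−βd) dd = φ₀·(e^(−β·d₁) − e^(−β·d₂)) / (β·(d₂−d₁))
e^(−0.31×0.5) = 0.8564; e^(−0.31×4.1) = 0.2806
⟨φ⟩ = 0.41 × (0.8564 − 0.2806) / (0.31 × 3.6) = 0.41 × 0.5160 = 0.2116

21.2%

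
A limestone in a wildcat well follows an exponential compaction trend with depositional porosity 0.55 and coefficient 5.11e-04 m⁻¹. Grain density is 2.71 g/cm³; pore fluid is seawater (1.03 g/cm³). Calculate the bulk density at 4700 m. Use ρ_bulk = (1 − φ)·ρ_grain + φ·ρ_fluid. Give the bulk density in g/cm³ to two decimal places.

2.63 g/cm³

Working in km (1 km = 1000 m; c in km⁻¹ = c in m⁻¹ × 1000):
Porosity at depth: φ = 0.55·exp(−0.511×4.7) = 0.55×0.0906 = 0.0498
Bulk density: ρ_b = (1−φ)ρ_g + φ·ρ_f = 0.9502×2.71 + 0.0498×1.03
       = 2.575 + 0.051 = 2.626 g/cm³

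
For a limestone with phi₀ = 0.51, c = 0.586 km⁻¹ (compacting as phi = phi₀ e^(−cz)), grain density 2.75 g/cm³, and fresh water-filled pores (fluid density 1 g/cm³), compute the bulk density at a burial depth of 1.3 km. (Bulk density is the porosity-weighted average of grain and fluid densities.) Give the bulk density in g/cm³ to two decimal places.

2.33 g/cm³

Porosity at depth: phi = 0.51·exp(−0.586×1.3) = 0.51×0.4668 = 0.2381
Bulk density: ρ_b = (1−phi)ρ_g + phi·ρ_f = 0.7619×2.75 + 0.2381×1
       = 2.095 + 0.238 = 2.333 g/cm³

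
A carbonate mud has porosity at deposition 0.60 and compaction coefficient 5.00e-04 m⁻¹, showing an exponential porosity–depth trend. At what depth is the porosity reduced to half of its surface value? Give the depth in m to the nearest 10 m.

1390 m

Working in km (1 km = 1000 m; β in km⁻¹ = β in m⁻¹ × 1000):
φ/φ₀ = 1/2 ⇒ exp(−β·d) = 1/2 ⇒ d = ln(2) / β
d = 0.6931 / 0.5 = 1.386 km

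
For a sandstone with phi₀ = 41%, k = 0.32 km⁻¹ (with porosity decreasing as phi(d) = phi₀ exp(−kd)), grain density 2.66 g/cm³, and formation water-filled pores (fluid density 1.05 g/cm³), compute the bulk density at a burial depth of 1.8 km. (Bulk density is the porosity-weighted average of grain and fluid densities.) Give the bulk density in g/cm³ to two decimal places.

2.29 g/cm³

Porosity at depth: phi = 0.41·exp(−0.32×1.8) = 0.41×0.5621 = 0.2305
Bulk density: ρ_b = (1−phi)ρ_g + phi·ρ_f = 0.7695×2.66 + 0.2305×1.05
       = 2.047 + 0.242 = 2.289 g/cm³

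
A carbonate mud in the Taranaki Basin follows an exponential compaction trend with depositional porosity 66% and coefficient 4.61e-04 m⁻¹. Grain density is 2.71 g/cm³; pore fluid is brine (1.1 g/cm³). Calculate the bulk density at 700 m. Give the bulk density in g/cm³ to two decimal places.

Working in km (1 km = 1000 m; c in km⁻¹ = c in m⁻¹ × 1000):
Porosity at depth: phi = 0.66·exp(−0.461×0.7) = 0.66×0.7242 = 0.4780
Bulk density: ρ_b = (1−phi)ρ_g + phi·ρ_f = 0.5220×2.71 + 0.4780×1.1
       = 1.415 + 0.526 = 1.940 g/cm³

1.94 g/cm³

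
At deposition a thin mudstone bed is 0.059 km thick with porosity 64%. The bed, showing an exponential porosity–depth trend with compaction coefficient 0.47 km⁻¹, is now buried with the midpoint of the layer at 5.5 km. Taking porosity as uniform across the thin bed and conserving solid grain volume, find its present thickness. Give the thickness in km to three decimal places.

Porosity at 5.5 km: n = 0.64·exp(−0.47×5.5) = 0.0483
Solid-volume conservation: h(1−n) = h₀(1−n₀) ⇒ h = h₀·(1−n₀)/(1−n)
h = 0.059 × (1 − 0.64)/(1 − 0.0483) = 0.059 × 0.3783 = 0.0223 km

0.022 km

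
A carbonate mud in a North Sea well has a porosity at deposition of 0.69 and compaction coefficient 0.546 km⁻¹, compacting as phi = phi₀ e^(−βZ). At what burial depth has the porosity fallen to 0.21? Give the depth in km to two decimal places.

2.18 km

Invert Athy's law: Z = ln(phi₀/phi) / β
Z = ln(0.69/0.21) / 0.546 = ln(3.286) / 0.546 = 1.1896 / 0.546 = 2.179 km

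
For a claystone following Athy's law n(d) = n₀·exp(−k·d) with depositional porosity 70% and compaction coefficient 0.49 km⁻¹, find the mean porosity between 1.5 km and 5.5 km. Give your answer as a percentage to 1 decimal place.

⟨n⟩ = (1/(d₂−d₁)) ∫ n₀ e^(−kd) dd = n₀·(e^(−k·d₁) − e^(−k·d₂)) / (k·(d₂−d₁))
e^(−0.49×1.5) = 0.4795; e^(−0.49×5.5) = 0.0675
⟨n⟩ = 0.7 × (0.4795 − 0.0675) / (0.49 × 4) = 0.7 × 0.2102 = 0.1471

14.7%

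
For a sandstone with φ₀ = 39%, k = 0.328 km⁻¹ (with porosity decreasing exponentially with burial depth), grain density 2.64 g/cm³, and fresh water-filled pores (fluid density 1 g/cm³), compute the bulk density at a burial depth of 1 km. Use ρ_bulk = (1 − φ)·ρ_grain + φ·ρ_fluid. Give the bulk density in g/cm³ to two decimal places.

Porosity at depth: φ = 0.39·exp(−0.328×1) = 0.39×0.7204 = 0.2809
Bulk density: ρ_b = (1−φ)ρ_g + φ·ρ_f = 0.7191×2.64 + 0.2809×1
       = 1.898 + 0.281 = 2.179 g/cm³

2.18 g/cm³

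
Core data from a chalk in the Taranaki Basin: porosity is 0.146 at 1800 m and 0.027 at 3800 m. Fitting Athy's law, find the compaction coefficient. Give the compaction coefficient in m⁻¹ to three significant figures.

Working in km (1 km = 1000 m; k in km⁻¹ = k in m⁻¹ × 1000):
Athy: phi(Z) = phi₀ e^(−kZ) ⇒ phi₁/phi₂ = e^{k(Z₂−Z₁)} ⇒ k = ln(phi₁/phi₂)/(Z₂−Z₁)
k = ln(0.146/0.027) / (3.8 − 1.8) = ln(5.407) / 2 = 1.6878 / 2 = 0.8439 km⁻¹

0.000844 m⁻¹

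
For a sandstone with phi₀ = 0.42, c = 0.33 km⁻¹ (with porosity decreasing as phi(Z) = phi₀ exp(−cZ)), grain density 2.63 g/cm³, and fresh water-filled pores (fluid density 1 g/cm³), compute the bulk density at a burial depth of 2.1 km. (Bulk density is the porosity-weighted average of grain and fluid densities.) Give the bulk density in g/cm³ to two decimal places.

Porosity at depth: phi = 0.42·exp(−0.33×2.1) = 0.42×0.5001 = 0.2100
Bulk density: ρ_b = (1−phi)ρ_g + phi·ρ_f = 0.7900×2.63 + 0.2100×1
       = 2.078 + 0.210 = 2.288 g/cm³

2.29 g/cm³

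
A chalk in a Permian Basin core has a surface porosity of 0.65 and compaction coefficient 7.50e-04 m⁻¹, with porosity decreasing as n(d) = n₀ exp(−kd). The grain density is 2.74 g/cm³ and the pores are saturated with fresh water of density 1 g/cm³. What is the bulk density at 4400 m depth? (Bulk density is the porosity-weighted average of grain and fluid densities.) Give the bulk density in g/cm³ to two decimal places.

2.70 g/cm³

Working in km (1 km = 1000 m; k in km⁻¹ = k in m⁻¹ × 1000):
Porosity at depth: n = 0.65·exp(−0.75×4.4) = 0.65×0.0369 = 0.0240
Bulk density: ρ_b = (1−n)ρ_g + n·ρ_f = 0.9760×2.74 + 0.0240×1
       = 2.674 + 0.024 = 2.698 g/cm³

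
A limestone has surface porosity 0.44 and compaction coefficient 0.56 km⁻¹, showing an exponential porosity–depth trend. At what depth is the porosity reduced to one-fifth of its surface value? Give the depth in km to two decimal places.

phi/phi₀ = 1/5 ⇒ exp(−c·z) = 1/5 ⇒ z = ln(5) / c
z = 1.6094 / 0.56 = 2.874 km

2.87 km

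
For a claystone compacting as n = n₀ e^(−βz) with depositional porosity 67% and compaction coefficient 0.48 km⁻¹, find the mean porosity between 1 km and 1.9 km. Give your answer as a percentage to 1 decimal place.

⟨n⟩ = (1/(z₂−z₁)) ∫ n₀ e^(−βz) dz = n₀·(e^(−β·z₁) − e^(−β·z₂)) / (β·(z₂−z₁))
e^(−0.48×1) = 0.6188; e^(−0.48×1.9) = 0.4017
⟨n⟩ = 0.67 × (0.6188 − 0.4017) / (0.48 × 0.9) = 0.67 × 0.5025 = 0.3366

33.7%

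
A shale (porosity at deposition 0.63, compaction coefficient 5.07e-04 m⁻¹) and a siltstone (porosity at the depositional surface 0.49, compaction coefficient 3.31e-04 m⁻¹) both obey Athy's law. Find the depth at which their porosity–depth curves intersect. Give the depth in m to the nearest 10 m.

Working in km (1 km = 1000 m; β in km⁻¹ = β in m⁻¹ × 1000):
Set φ₀ₐ e^(−βₐz) = φ₀ᵦ e^(−βᵦz) ⇒ ln(φ₀ₐ/φ₀ᵦ) = (βₐ − βᵦ)·z
z = ln(0.63/0.49) / (0.507 − 0.331) = 0.2513 / 0.176 = 1.428 km

1430 m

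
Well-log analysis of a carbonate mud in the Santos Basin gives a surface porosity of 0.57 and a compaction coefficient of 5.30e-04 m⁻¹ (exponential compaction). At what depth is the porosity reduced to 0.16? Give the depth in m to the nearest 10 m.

2400 m

Working in km (1 km = 1000 m; β in km⁻¹ = β in m⁻¹ × 1000):
Invert Athy's law: Z = ln(phi₀/phi) / β
Z = ln(0.57/0.16) / 0.53 = ln(3.562) / 0.53 = 1.2705 / 0.53 = 2.397 km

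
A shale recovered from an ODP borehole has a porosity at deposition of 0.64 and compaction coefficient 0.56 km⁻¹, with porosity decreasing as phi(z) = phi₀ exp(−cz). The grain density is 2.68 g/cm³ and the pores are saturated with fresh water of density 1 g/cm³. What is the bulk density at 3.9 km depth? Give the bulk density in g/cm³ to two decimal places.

Porosity at depth: phi = 0.64·exp(−0.56×3.9) = 0.64×0.1126 = 0.0721
Bulk density: ρ_b = (1−phi)ρ_g + phi·ρ_f = 0.9279×2.68 + 0.0721×1
       = 2.487 + 0.072 = 2.559 g/cm³

2.56 g/cm³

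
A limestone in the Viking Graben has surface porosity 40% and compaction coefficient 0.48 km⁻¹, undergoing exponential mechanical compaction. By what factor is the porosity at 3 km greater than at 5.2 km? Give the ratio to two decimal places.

2.87

n(Z₁)/n(Z₂) = e^(−β·Z₁)/e^(−β·Z₂) = e^{β(Z₂−Z₁)}
= exp(0.48 × 2.2) = exp(1.056) = 2.8748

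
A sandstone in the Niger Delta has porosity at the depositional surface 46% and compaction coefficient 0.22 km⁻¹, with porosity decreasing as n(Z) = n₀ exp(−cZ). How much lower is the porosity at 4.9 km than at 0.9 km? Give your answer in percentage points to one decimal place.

22.1 percentage points

n(0.9) = 0.46·e^(−0.22×0.9) = 0.3774
n(4.9) = 0.46·e^(−0.22×4.9) = 0.1565
Δn = 0.3774 − 0.1565 = 0.2208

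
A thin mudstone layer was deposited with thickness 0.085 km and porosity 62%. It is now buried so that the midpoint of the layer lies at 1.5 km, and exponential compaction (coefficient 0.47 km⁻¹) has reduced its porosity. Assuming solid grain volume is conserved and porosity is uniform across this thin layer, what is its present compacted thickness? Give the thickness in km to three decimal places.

Porosity at 1.5 km: n = 0.62·exp(−0.47×1.5) = 0.3063
Solid-volume conservation: h(1−n) = h₀(1−n₀) ⇒ h = h₀·(1−n₀)/(1−n)
h = 0.085 × (1 − 0.62)/(1 − 0.3063) = 0.085 × 0.5478 = 0.0466 km

0.047 km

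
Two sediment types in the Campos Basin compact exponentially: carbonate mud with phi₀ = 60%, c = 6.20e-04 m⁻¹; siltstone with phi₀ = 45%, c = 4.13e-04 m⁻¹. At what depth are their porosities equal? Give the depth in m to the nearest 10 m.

Working in km (1 km = 1000 m; c in km⁻¹ = c in m⁻¹ × 1000):
Set phi₀ₐ e^(−cₐd) = phi₀ᵦ e^(−cᵦd) ⇒ ln(phi₀ₐ/phi₀ᵦ) = (cₐ − cᵦ)·d
d = ln(0.6/0.45) / (0.62 − 0.413) = 0.2877 / 0.207 = 1.390 km

1390 m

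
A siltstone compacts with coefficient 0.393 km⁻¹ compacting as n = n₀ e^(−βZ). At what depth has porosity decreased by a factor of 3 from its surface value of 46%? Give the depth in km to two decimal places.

n/n₀ = 1/3 ⇒ exp(−β·Z) = 1/3 ⇒ Z = ln(3) / β
Z = 1.0986 / 0.393 = 2.795 km

2.80 km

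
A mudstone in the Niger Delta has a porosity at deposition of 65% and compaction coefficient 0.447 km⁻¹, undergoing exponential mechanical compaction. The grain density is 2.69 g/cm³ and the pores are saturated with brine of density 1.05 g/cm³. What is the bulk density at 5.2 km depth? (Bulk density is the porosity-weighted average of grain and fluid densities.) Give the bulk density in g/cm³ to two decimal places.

Porosity at depth: φ = 0.65·exp(−0.447×5.2) = 0.65×0.0978 = 0.0636
Bulk density: ρ_b = (1−φ)ρ_g + φ·ρ_f = 0.9364×2.69 + 0.0636×1.05
       = 2.519 + 0.067 = 2.586 g/cm³

2.59 g/cm³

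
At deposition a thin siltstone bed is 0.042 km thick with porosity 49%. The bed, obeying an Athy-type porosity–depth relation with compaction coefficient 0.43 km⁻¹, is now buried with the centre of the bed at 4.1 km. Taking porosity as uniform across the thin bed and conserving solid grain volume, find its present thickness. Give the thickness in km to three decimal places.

0.023 km

Porosity at 4.1 km: φ = 0.49·exp(−0.43×4.1) = 0.0840
Solid-volume conservation: h(1−φ) = h₀(1−φ₀) ⇒ h = h₀·(1−φ₀)/(1−φ)
h = 0.042 × (1 − 0.49)/(1 − 0.0840) = 0.042 × 0.5568 = 0.0234 km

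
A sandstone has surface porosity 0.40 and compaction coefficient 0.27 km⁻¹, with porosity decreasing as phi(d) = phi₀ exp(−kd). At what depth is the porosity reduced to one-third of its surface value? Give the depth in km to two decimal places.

phi/phi₀ = 1/3 ⇒ exp(−k·d) = 1/3 ⇒ d = ln(3) / k
d = 1.0986 / 0.27 = 4.069 km

4.07 km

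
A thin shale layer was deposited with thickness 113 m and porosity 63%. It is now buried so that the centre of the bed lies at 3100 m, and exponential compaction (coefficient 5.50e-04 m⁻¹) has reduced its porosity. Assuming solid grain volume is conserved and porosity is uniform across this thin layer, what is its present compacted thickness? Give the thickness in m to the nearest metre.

Working in km (1 km = 1000 m; k in km⁻¹ = k in m⁻¹ × 1000):
Porosity at 3.1 km: n = 0.63·exp(−0.55×3.1) = 0.1145
Solid-volume conservation: h(1−n) = h₀(1−n₀) ⇒ h = h₀·(1−n₀)/(1−n)
h = 0.113 × (1 − 0.63)/(1 − 0.1145) = 0.113 × 0.4179 = 0.0472 km

47 m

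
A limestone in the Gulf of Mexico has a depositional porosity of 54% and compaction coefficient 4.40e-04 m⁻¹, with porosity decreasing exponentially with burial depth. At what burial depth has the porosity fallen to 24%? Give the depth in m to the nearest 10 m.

1840 m

Working in km (1 km = 1000 m; c in km⁻¹ = c in m⁻¹ × 1000):
Invert Athy's law: d = ln(φ₀/φ) / c
d = ln(0.54/0.24) / 0.44 = ln(2.25) / 0.44 = 0.8109 / 0.44 = 1.843 km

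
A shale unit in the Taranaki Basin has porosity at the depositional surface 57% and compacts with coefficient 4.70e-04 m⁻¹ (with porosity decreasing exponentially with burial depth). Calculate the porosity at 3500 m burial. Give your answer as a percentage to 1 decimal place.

Working in km (1 km = 1000 m; k in km⁻¹ = k in m⁻¹ × 1000):
n = n₀·exp(−k·z) = 0.57 × exp(−0.47 × 3.5) = 0.57 × exp(−1.645)
  = 0.57 × 0.1930 = 0.1100

11.0%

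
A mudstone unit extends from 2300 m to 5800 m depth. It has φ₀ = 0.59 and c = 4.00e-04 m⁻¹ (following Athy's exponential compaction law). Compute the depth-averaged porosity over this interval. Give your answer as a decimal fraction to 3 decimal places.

Working in km (1 km = 1000 m; c in km⁻¹ = c in m⁻¹ × 1000):
⟨φ⟩ = (1/(Z₂−Z₁)) ∫ φ₀ e^(−cZ) dZ = φ₀·(e^(−c·Z₁) − e^(−c·Z₂)) / (c·(Z₂−Z₁))
e^(−0.4×2.3) = 0.3985; e^(−0.4×5.8) = 0.0983
⟨φ⟩ = 0.59 × (0.3985 − 0.0983) / (0.4 × 3.5) = 0.59 × 0.2145 = 0.1265

0.127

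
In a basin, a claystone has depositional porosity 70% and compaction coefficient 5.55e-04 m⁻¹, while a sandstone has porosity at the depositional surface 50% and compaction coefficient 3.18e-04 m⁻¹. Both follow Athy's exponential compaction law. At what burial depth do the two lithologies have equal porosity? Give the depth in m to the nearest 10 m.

1420 m

Working in km (1 km = 1000 m; c in km⁻¹ = c in m⁻¹ × 1000):
Set phi₀ₐ e^(−cₐz) = phi₀ᵦ e^(−cᵦz) ⇒ ln(phi₀ₐ/phi₀ᵦ) = (cₐ − cᵦ)·z
z = ln(0.7/0.5) / (0.555 − 0.318) = 0.3365 / 0.237 = 1.420 km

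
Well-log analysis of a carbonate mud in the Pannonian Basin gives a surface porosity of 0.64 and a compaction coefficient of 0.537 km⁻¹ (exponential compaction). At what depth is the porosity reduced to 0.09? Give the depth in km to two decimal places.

3.65 km

Invert Athy's law: Z = ln(n₀/n) / β
Z = ln(0.64/0.09) / 0.537 = ln(7.111) / 0.537 = 1.9617 / 0.537 = 3.653 km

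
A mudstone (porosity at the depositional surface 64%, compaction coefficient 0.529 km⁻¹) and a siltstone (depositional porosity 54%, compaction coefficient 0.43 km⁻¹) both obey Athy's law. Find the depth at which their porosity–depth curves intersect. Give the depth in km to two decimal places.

Set n₀ₐ e^(−kₐZ) = n₀ᵦ e^(−kᵦZ) ⇒ ln(n₀ₐ/n₀ᵦ) = (kₐ − kᵦ)·Z
Z = ln(0.64/0.54) / (0.529 − 0.43) = 0.1699 / 0.099 = 1.716 km

1.72 km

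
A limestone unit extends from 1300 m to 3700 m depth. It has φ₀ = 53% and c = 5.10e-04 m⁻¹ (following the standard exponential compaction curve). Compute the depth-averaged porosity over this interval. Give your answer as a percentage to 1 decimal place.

Working in km (1 km = 1000 m; c in km⁻¹ = c in m⁻¹ × 1000):
⟨φ⟩ = (1/(Z₂−Z₁)) ∫ φ₀ e^(−cZ) dZ = φ₀·(e^(−c·Z₁) − e^(−c·Z₂)) / (c·(Z₂−Z₁))
e^(−0.51×1.3) = 0.5153; e^(−0.51×3.7) = 0.1515
⟨φ⟩ = 0.53 × (0.5153 − 0.1515) / (0.51 × 2.4) = 0.53 × 0.2972 = 0.1575

15.8%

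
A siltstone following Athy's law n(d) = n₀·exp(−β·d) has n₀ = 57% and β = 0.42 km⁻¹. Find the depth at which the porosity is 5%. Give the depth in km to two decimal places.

5.79 km

Invert Athy's law: d = ln(n₀/n) / β
d = ln(0.57/0.05) / 0.42 = ln(11.4) / 0.42 = 2.4336 / 0.42 = 5.794 km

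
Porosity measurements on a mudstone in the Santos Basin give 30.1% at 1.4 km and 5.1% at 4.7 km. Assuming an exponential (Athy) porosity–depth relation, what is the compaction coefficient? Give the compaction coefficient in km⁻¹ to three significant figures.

Athy: n(z) = n₀ e^(−kz) ⇒ n₁/n₂ = e^{k(z₂−z₁)} ⇒ k = ln(n₁/n₂)/(z₂−z₁)
k = ln(0.301/0.051) / (4.7 − 1.4) = ln(5.902) / 3.3 = 1.7753 / 3.3 = 0.538 km⁻¹

0.538 km⁻¹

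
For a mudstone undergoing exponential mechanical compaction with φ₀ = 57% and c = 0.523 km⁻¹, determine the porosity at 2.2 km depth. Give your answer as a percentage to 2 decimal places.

18.04%

φ = φ₀·exp(−c·d) = 0.57 × exp(−0.523 × 2.2) = 0.57 × exp(−1.151)
  = 0.57 × 0.3164 = 0.1804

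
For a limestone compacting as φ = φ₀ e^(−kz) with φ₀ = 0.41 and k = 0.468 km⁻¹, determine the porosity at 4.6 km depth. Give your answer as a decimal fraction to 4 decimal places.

0.0476

φ = φ₀·exp(−k·z) = 0.41 × exp(−0.468 × 4.6) = 0.41 × exp(−2.153)
  = 0.41 × 0.1162 = 0.0476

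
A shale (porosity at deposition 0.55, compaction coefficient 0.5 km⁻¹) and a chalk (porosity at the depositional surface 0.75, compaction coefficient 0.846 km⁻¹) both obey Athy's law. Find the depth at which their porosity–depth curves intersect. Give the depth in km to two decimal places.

Set phi₀ₐ e^(−kₐZ) = phi₀ᵦ e^(−kᵦZ) ⇒ ln(phi₀ₐ/phi₀ᵦ) = (kₐ − kᵦ)·Z
Z = ln(0.55/0.75) / (0.5 − 0.846) = -0.3102 / -0.346 = 0.896 km

0.90 km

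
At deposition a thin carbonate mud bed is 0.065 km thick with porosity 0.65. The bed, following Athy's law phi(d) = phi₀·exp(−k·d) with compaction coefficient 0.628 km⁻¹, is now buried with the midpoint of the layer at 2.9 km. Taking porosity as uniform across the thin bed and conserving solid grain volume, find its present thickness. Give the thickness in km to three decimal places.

Porosity at 2.9 km: phi = 0.65·exp(−0.628×2.9) = 0.1052
Solid-volume conservation: h(1−phi) = h₀(1−phi₀) ⇒ h = h₀·(1−phi₀)/(1−phi)
h = 0.065 × (1 − 0.65)/(1 − 0.1052) = 0.065 × 0.3911 = 0.0254 km

0.025 km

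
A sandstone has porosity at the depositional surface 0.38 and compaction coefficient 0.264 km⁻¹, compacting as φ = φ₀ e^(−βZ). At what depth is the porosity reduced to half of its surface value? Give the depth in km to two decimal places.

2.63 km

φ/φ₀ = 1/2 ⇒ exp(−β·Z) = 1/2 ⇒ Z = ln(2) / β
Z = 0.6931 / 0.264 = 2.626 km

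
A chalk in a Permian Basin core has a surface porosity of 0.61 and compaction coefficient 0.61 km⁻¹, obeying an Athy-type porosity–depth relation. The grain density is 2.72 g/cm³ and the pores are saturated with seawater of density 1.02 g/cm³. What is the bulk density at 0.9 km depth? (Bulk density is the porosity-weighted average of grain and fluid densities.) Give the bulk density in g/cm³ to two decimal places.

Porosity at depth: n = 0.61·exp(−0.61×0.9) = 0.61×0.5775 = 0.3523
Bulk density: ρ_b = (1−n)ρ_g + n·ρ_f = 0.6477×2.72 + 0.3523×1.02
       = 1.762 + 0.359 = 2.121 g/cm³

2.12 g/cm³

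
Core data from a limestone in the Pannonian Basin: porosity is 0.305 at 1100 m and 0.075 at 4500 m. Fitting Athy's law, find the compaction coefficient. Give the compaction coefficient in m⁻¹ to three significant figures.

Working in km (1 km = 1000 m; β in km⁻¹ = β in m⁻¹ × 1000):
Athy: phi(z) = phi₀ e^(−βz) ⇒ phi₁/phi₂ = e^{β(z₂−z₁)} ⇒ β = ln(phi₁/phi₂)/(z₂−z₁)
β = ln(0.305/0.075) / (4.5 − 1.1) = ln(4.067) / 3.4 = 1.4028 / 3.4 = 0.4126 km⁻¹

0.000413 m⁻¹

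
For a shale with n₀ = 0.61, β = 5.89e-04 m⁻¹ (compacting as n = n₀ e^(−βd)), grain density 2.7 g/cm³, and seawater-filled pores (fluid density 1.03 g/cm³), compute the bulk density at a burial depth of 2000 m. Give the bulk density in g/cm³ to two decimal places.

2.39 g/cm³

Working in km (1 km = 1000 m; β in km⁻¹ = β in m⁻¹ × 1000):
Porosity at depth: n = 0.61·exp(−0.589×2) = 0.61×0.3079 = 0.1878
Bulk density: ρ_b = (1−n)ρ_g + n·ρ_f = 0.8122×2.7 + 0.1878×1.03
       = 2.193 + 0.193 = 2.386 g/cm³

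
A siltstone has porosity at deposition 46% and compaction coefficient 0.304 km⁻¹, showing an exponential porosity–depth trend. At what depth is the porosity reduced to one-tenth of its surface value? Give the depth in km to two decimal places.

φ/φ₀ = 1/10 ⇒ exp(−c·z) = 1/10 ⇒ z = ln(10) / c
z = 2.3026 / 0.304 = 7.574 km

7.57 km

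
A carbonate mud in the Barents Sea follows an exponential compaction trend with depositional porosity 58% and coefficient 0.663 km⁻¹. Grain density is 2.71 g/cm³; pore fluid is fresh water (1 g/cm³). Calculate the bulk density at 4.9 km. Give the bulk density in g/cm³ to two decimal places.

2.67 g/cm³

Porosity at depth: n = 0.58·exp(−0.663×4.9) = 0.58×0.0388 = 0.0225
Bulk density: ρ_b = (1−n)ρ_g + n·ρ_f = 0.9775×2.71 + 0.0225×1
       = 2.649 + 0.023 = 2.671 g/cm³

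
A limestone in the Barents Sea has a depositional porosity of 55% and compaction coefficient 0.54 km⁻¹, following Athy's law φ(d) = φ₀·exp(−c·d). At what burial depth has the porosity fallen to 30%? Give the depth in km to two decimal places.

Invert Athy's law: d = ln(φ₀/φ) / c
d = ln(0.55/0.3) / 0.54 = ln(1.833) / 0.54 = 0.6061 / 0.54 = 1.122 km

1.12 km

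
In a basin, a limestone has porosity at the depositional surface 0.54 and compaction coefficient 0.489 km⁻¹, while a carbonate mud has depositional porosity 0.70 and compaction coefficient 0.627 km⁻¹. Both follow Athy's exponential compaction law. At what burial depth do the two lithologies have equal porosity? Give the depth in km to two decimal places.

Set φ₀ₐ e^(−kₐd) = φ₀ᵦ e^(−kᵦd) ⇒ ln(φ₀ₐ/φ₀ᵦ) = (kₐ − kᵦ)·d
d = ln(0.54/0.7) / (0.489 − 0.627) = -0.2595 / -0.138 = 1.881 km

1.88 km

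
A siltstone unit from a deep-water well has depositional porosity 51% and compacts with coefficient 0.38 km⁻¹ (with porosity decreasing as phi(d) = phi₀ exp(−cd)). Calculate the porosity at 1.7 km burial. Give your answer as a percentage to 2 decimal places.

phi = phi₀·exp(−c·d) = 0.51 × exp(−0.38 × 1.7) = 0.51 × exp(−0.646)
  = 0.51 × 0.5241 = 0.2673

26.73%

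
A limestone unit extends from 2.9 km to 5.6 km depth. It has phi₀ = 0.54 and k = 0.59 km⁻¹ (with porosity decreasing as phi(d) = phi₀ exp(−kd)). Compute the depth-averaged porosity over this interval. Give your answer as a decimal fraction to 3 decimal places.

0.049

⟨phi⟩ = (1/(d₂−d₁)) ∫ phi₀ e^(−kd) dd = phi₀·(e^(−k·d₁) − e^(−k·d₂)) / (k·(d₂−d₁))
e^(−0.59×2.9) = 0.1807; e^(−0.59×5.6) = 0.0367
⟨phi⟩ = 0.54 × (0.1807 − 0.0367) / (0.59 × 2.7) = 0.54 × 0.0904 = 0.0488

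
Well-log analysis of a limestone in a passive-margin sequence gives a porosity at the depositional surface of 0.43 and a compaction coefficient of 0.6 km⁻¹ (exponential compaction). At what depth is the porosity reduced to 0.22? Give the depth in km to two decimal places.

1.12 km

Invert Athy's law: z = ln(phi₀/phi) / c
z = ln(0.43/0.22) / 0.6 = ln(1.955) / 0.6 = 0.6702 / 0.6 = 1.117 km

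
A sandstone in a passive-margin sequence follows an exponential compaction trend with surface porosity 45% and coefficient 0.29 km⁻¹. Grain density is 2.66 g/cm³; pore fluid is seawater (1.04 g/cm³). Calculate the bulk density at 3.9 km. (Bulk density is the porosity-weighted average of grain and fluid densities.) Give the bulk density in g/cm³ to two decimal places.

Porosity at depth: phi = 0.45·exp(−0.29×3.9) = 0.45×0.3227 = 0.1452
Bulk density: ρ_b = (1−phi)ρ_g + phi·ρ_f = 0.8548×2.66 + 0.1452×1.04
       = 2.274 + 0.151 = 2.425 g/cm³

2.42 g/cm³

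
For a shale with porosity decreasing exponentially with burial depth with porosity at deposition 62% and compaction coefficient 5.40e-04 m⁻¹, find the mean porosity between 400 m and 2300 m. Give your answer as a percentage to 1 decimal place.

31.2%

Working in km (1 km = 1000 m; β in km⁻¹ = β in m⁻¹ × 1000):
⟨n⟩ = (1/(z₂−z₁)) ∫ n₀ e^(−βz) dz = n₀·(e^(−β·z₁) − e^(−β·z₂)) / (β·(z₂−z₁))
e^(−0.54×0.4) = 0.8057; e^(−0.54×2.3) = 0.2888
⟨n⟩ = 0.62 × (0.8057 − 0.2888) / (0.54 × 1.9) = 0.62 × 0.5038 = 0.3124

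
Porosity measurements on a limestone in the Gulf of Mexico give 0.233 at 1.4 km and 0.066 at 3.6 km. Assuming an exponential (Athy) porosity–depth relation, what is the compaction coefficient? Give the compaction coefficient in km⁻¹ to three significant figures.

Athy: φ(Z) = φ₀ e^(−βZ) ⇒ φ₁/φ₂ = e^{β(Z₂−Z₁)} ⇒ β = ln(φ₁/φ₂)/(Z₂−Z₁)
β = ln(0.233/0.066) / (3.6 − 1.4) = ln(3.53) / 2.2 = 1.2614 / 2.2 = 0.5734 km⁻¹

0.573 km⁻¹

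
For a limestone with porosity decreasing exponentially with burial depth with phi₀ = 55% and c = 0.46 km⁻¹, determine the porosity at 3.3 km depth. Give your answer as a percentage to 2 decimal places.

phi = phi₀·exp(−c·d) = 0.55 × exp(−0.46 × 3.3) = 0.55 × exp(−1.518)
  = 0.55 × 0.2191 = 0.1205

12.05%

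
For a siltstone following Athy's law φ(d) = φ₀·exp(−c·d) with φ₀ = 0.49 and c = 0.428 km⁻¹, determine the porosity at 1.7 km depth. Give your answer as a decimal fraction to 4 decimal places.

φ = φ₀·exp(−c·d) = 0.49 × exp(−0.428 × 1.7) = 0.49 × exp(−0.7276)
  = 0.49 × 0.4831 = 0.2367

0.2367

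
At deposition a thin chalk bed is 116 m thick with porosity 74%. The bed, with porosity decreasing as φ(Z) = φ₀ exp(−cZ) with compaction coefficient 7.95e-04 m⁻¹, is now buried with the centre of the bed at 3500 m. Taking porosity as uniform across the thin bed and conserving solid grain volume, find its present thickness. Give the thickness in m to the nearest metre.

32 m

Working in km (1 km = 1000 m; c in km⁻¹ = c in m⁻¹ × 1000):
Porosity at 3.5 km: φ = 0.74·exp(−0.795×3.5) = 0.0458
Solid-volume conservation: h(1−φ) = h₀(1−φ₀) ⇒ h = h₀·(1−φ₀)/(1−φ)
h = 0.116 × (1 − 0.74)/(1 − 0.0458) = 0.116 × 0.2725 = 0.0316 km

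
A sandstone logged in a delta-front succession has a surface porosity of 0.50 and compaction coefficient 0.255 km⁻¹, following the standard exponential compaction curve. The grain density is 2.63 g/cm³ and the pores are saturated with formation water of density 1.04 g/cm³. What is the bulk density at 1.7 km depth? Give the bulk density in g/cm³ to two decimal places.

Porosity at depth: n = 0.5·exp(−0.255×1.7) = 0.5×0.6482 = 0.3241
Bulk density: ρ_b = (1−n)ρ_g + n·ρ_f = 0.6759×2.63 + 0.3241×1.04
       = 1.778 + 0.337 = 2.115 g/cm³

2.11 g/cm³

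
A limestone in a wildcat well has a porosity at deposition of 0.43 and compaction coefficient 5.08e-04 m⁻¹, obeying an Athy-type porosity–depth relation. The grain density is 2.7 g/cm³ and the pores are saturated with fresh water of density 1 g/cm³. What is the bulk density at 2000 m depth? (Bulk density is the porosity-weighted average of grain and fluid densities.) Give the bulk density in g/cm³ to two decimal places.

2.44 g/cm³

Working in km (1 km = 1000 m; β in km⁻¹ = β in m⁻¹ × 1000):
Porosity at depth: φ = 0.43·exp(−0.508×2) = 0.43×0.3620 = 0.1557
Bulk density: ρ_b = (1−φ)ρ_g + φ·ρ_f = 0.8443×2.7 + 0.1557×1
       = 2.280 + 0.156 = 2.435 g/cm³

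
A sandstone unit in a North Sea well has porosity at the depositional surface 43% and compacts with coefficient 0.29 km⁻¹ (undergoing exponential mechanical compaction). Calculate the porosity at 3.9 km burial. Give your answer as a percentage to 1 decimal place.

phi = phi₀·exp(−c·Z) = 0.43 × exp(−0.29 × 3.9) = 0.43 × exp(−1.131)
  = 0.43 × 0.3227 = 0.1388

13.9%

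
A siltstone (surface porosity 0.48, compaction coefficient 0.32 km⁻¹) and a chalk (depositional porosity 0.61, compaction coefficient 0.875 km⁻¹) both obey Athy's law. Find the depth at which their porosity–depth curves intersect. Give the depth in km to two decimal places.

0.43 km

Set n₀ₐ e^(−kₐz) = n₀ᵦ e^(−kᵦz) ⇒ ln(n₀ₐ/n₀ᵦ) = (kₐ − kᵦ)·z
z = ln(0.48/0.61) / (0.32 − 0.875) = -0.2397 / -0.555 = 0.432 km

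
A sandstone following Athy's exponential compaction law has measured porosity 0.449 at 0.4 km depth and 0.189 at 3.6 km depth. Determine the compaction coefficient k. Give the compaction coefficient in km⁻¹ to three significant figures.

Athy: phi(d) = phi₀ e^(−kd) ⇒ phi₁/phi₂ = e^{k(d₂−d₁)} ⇒ k = ln(phi₁/phi₂)/(d₂−d₁)
k = ln(0.449/0.189) / (3.6 − 0.4) = ln(2.376) / 3.2 = 0.8653 / 3.2 = 0.2704 km⁻¹

0.270 km⁻¹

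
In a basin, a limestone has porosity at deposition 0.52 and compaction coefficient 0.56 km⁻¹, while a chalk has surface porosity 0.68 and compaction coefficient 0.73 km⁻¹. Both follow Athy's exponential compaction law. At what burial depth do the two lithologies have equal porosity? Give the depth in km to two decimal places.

Set phi₀ₐ e^(−βₐz) = phi₀ᵦ e^(−βᵦz) ⇒ ln(phi₀ₐ/phi₀ᵦ) = (βₐ − βᵦ)·z
z = ln(0.52/0.68) / (0.56 − 0.73) = -0.2683 / -0.17 = 1.578 km

1.58 km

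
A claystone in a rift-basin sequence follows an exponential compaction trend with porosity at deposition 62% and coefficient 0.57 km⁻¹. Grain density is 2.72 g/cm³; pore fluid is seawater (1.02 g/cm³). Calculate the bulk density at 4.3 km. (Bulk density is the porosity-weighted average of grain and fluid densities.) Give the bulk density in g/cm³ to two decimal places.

Porosity at depth: phi = 0.62·exp(−0.57×4.3) = 0.62×0.0862 = 0.0534
Bulk density: ρ_b = (1−phi)ρ_g + phi·ρ_f = 0.9466×2.72 + 0.0534×1.02
       = 2.575 + 0.055 = 2.629 g/cm³

2.63 g/cm³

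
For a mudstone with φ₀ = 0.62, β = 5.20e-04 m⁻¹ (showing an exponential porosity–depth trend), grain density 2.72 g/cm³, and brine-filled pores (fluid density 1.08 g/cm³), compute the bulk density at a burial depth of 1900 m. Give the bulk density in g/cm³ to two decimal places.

Working in km (1 km = 1000 m; β in km⁻¹ = β in m⁻¹ × 1000):
Porosity at depth: φ = 0.62·exp(−0.52×1.9) = 0.62×0.3723 = 0.2308
Bulk density: ρ_b = (1−φ)ρ_g + φ·ρ_f = 0.7692×2.72 + 0.2308×1.08
       = 2.092 + 0.249 = 2.341 g/cm³

2.34 g/cm³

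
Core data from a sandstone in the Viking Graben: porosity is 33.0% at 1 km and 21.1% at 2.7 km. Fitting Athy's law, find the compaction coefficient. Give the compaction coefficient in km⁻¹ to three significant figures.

Athy: n(z) = n₀ e^(−βz) ⇒ n₁/n₂ = e^{β(z₂−z₁)} ⇒ β = ln(n₁/n₂)/(z₂−z₁)
β = ln(0.33/0.211) / (2.7 − 1) = ln(1.564) / 1.7 = 0.4472 / 1.7 = 0.2631 km⁻¹

0.263 km⁻¹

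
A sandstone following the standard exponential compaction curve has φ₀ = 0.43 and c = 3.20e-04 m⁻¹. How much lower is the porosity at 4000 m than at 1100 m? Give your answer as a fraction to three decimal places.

0.183

Working in km (1 km = 1000 m; c in km⁻¹ = c in m⁻¹ × 1000):
φ(1.1) = 0.43·e^(−0.32×1.1) = 0.3024
φ(4) = 0.43·e^(−0.32×4) = 0.1196
Δφ = 0.3024 − 0.1196 = 0.1829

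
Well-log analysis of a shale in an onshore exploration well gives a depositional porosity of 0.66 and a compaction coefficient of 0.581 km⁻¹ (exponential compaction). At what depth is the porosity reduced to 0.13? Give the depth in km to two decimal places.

Invert Athy's law: d = ln(n₀/n) / c
d = ln(0.66/0.13) / 0.581 = ln(5.077) / 0.581 = 1.6247 / 0.581 = 2.796 km

2.80 km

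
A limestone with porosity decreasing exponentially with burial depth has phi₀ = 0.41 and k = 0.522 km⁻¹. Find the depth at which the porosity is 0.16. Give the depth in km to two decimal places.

1.80 km

Invert Athy's law: d = ln(phi₀/phi) / k
d = ln(0.41/0.16) / 0.522 = ln(2.562) / 0.522 = 0.9410 / 0.522 = 1.803 km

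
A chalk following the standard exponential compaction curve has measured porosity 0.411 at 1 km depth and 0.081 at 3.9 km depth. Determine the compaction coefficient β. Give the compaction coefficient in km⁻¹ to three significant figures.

0.560 km⁻¹

Athy: phi(Z) = phi₀ e^(−βZ) ⇒ phi₁/phi₂ = e^{β(Z₂−Z₁)} ⇒ β = ln(phi₁/phi₂)/(Z₂−Z₁)
β = ln(0.411/0.081) / (3.9 − 1) = ln(5.074) / 2.9 = 1.6241 / 2.9 = 0.56 km⁻¹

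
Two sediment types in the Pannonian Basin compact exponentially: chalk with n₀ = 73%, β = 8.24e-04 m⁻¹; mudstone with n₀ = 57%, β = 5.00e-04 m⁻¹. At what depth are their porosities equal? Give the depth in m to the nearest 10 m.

Working in km (1 km = 1000 m; β in km⁻¹ = β in m⁻¹ × 1000):
Set n₀ₐ e^(−βₐZ) = n₀ᵦ e^(−βᵦZ) ⇒ ln(n₀ₐ/n₀ᵦ) = (βₐ − βᵦ)·Z
Z = ln(0.73/0.57) / (0.824 − 0.5) = 0.2474 / 0.324 = 0.764 km

760 m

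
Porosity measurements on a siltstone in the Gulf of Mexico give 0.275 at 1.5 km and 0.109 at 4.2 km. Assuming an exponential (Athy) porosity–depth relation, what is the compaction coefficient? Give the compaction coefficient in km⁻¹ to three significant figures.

0.343 km⁻¹

Athy: φ(z) = φ₀ e^(−βz) ⇒ φ₁/φ₂ = e^{β(z₂−z₁)} ⇒ β = ln(φ₁/φ₂)/(z₂−z₁)
β = ln(0.275/0.109) / (4.2 − 1.5) = ln(2.523) / 2.7 = 0.9254 / 2.7 = 0.3427 km⁻¹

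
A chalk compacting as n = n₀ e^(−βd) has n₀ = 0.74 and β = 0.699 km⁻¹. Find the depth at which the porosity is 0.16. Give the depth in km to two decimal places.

2.19 km

Invert Athy's law: d = ln(n₀/n) / β
d = ln(0.74/0.16) / 0.699 = ln(4.625) / 0.699 = 1.5315 / 0.699 = 2.191 km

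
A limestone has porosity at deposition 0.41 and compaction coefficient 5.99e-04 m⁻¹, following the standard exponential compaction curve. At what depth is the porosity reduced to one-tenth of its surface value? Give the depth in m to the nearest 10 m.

Working in km (1 km = 1000 m; β in km⁻¹ = β in m⁻¹ × 1000):
n/n₀ = 1/10 ⇒ exp(−β·d) = 1/10 ⇒ d = ln(10) / β
d = 2.3026 / 0.599 = 3.844 km

3840 m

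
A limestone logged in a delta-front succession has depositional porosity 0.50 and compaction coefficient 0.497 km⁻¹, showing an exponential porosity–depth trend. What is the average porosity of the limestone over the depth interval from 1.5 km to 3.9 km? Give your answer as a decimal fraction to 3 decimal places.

⟨n⟩ = (1/(Z₂−Z₁)) ∫ n₀ e^(−kZ) dZ = n₀·(e^(−k·Z₁) − e^(−k·Z₂)) / (k·(Z₂−Z₁))
e^(−0.497×1.5) = 0.4745; e^(−0.497×3.9) = 0.1439
⟨n⟩ = 0.5 × (0.4745 − 0.1439) / (0.497 × 2.4) = 0.5 × 0.2771 = 0.1386

0.139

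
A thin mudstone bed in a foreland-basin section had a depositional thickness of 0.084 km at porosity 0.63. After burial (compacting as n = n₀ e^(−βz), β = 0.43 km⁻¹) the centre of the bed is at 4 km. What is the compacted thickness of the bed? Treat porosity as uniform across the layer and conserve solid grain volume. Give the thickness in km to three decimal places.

0.035 km

Porosity at 4 km: n = 0.63·exp(−0.43×4) = 0.1128
Solid-volume conservation: h(1−n) = h₀(1−n₀) ⇒ h = h₀·(1−n₀)/(1−n)
h = 0.084 × (1 − 0.63)/(1 − 0.1128) = 0.084 × 0.4170 = 0.0350 km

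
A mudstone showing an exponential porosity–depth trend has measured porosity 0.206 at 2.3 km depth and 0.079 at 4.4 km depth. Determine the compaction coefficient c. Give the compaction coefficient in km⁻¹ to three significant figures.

0.456 km⁻¹

Athy: n(d) = n₀ e^(−cd) ⇒ n₁/n₂ = e^{c(d₂−d₁)} ⇒ c = ln(n₁/n₂)/(d₂−d₁)
c = ln(0.206/0.079) / (4.4 − 2.3) = ln(2.608) / 2.1 = 0.9584 / 2.1 = 0.4564 km⁻¹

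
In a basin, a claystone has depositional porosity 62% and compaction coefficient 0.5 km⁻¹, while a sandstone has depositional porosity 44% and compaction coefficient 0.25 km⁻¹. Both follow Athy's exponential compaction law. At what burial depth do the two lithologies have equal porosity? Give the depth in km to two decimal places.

Set phi₀ₐ e^(−cₐZ) = phi₀ᵦ e^(−cᵦZ) ⇒ ln(phi₀ₐ/phi₀ᵦ) = (cₐ − cᵦ)·Z
Z = ln(0.62/0.44) / (0.5 − 0.25) = 0.3429 / 0.25 = 1.372 km

1.37 km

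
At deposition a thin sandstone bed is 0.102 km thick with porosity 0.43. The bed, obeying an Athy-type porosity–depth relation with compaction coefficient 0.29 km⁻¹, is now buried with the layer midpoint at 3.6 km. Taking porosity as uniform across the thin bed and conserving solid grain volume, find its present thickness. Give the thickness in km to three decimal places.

Porosity at 3.6 km: phi = 0.43·exp(−0.29×3.6) = 0.1514
Solid-volume conservation: h(1−phi) = h₀(1−phi₀) ⇒ h = h₀·(1−phi₀)/(1−phi)
h = 0.102 × (1 − 0.43)/(1 − 0.1514) = 0.102 × 0.6717 = 0.0685 km

0.069 km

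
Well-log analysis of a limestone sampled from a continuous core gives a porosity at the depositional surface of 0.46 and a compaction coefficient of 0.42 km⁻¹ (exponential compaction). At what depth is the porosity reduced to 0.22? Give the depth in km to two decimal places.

1.76 km

Invert Athy's law: z = ln(φ₀/φ) / c
z = ln(0.46/0.22) / 0.42 = ln(2.091) / 0.42 = 0.7376 / 0.42 = 1.756 km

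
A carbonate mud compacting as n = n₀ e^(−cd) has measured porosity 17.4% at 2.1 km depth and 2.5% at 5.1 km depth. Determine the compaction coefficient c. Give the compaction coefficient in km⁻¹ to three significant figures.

Athy: n(d) = n₀ e^(−cd) ⇒ n₁/n₂ = e^{c(d₂−d₁)} ⇒ c = ln(n₁/n₂)/(d₂−d₁)
c = ln(0.174/0.025) / (5.1 − 2.1) = ln(6.96) / 3 = 1.9402 / 3 = 0.6467 km⁻¹

0.647 km⁻¹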